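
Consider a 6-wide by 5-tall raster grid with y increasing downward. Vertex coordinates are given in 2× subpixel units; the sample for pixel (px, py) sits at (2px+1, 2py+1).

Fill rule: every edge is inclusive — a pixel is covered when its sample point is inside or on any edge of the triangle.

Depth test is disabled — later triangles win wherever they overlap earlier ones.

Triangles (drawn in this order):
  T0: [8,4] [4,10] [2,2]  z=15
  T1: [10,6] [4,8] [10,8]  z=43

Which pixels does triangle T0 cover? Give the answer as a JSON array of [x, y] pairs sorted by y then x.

T0:
  2·area = 44
  edge (8, 4)→(4, 10): d=(-4,6) inclusive
  edge (4, 10)→(2, 2): d=(-2,-8) inclusive
  edge (2, 2)→(8, 4): d=(6,2) inclusive
    (1,1)@(3, 3): e=[34,6,4] → █
    (2,1)@(5, 3): e=[22,22,0] → █  [on edge]
    (3,1)@(7, 3): e=[10,38,-4] → ·
    (1,2)@(3, 5): e=[26,2,16] → █
    (3,2)@(7, 5): e=[2,34,8] → █
    (4,2)@(9, 5): e=[-10,50,4] → ·
    (5,2)@(11, 5): e=[-22,66,0] → ·  [on edge]
    (1,3)@(3, 7): e=[18,-2,28] → ·
    (2,3)@(5, 7): e=[6,14,24] → █
    (3,3)@(7, 7): e=[-6,30,20] → ·
    (2,4)@(5, 9): e=[-2,10,36] → ·
  covered (6 px):
    · · · · · ·
    · █ █ · · ·
    · █ █ █ · ·
    · · █ · · ·
    · · · · · ·
T1:
  2·area = 12  (B↔C swapped to make it positive)
  edge (10, 6)→(10, 8): d=(0,2) inclusive
  edge (10, 8)→(4, 8): d=(-6,0) inclusive
  edge (4, 8)→(10, 6): d=(6,-2) inclusive
    (3,3)@(7, 7): e=[6,6,0] → █  [on edge]
    (4,3)@(9, 7): e=[2,6,4] → █
    (5,3)@(11, 7): e=[-2,6,8] → ·
    (0,4)@(1, 9): e=[18,-6,0] → ·  [on edge]
    (3,4)@(7, 9): e=[6,-6,12] → ·
    (4,4)@(9, 9): e=[2,-6,16] → ·
  covered (2 px):
    · · · · · ·
    · · · · · ·
    · · · · · ·
    · · · █ █ ·
    · · · · · ·

Result: [[1,1],[2,1],[1,2],[2,2],[3,2],[2,3]]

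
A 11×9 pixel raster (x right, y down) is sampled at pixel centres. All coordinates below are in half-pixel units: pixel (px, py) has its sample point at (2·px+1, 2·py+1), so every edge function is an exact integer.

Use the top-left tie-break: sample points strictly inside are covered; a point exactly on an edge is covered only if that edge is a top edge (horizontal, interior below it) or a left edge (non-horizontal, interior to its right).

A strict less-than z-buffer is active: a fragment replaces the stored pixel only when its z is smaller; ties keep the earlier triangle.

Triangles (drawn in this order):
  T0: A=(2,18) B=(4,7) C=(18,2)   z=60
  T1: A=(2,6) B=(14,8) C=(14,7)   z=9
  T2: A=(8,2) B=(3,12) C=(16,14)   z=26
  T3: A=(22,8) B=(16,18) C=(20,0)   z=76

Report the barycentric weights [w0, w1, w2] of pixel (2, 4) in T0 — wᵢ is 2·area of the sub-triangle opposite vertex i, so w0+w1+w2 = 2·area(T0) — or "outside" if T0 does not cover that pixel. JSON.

T0:
  2·area = 144
  edge (2, 18)→(4, 7): d=(2,-11) top-left  bias=+0
  edge (4, 7)→(18, 2): d=(14,-5) top-left  bias=+0
  edge (18, 2)→(2, 18): d=(-16,16) right/bottom  bias=-1
    (9,0)@(19, 1): e=[153,-9,0] → ·  [on edge]
    (8,1)@(17, 3): e=[135,9,0] → ·  [on edge]
    (5,2)@(11, 5): e=[73,7,64] → █
    (6,2)@(13, 5): e=[95,17,32] → █
    (7,2)@(15, 5): e=[117,27,0] → ·  [on edge]
    (2,3)@(5, 7): e=[11,5,128] → █
    (3,3)@(7, 7): e=[33,15,96] → █
    (4,3)@(9, 7): e=[55,25,64] → █
    (6,3)@(13, 7): e=[99,45,0] → ·  [on edge]
    (2,4)@(5, 9): e=[15,33,96] → █
    (5,4)@(11, 9): e=[81,63,0] → ·  [on edge]
    (2,5)@(5, 11): e=[19,61,64] → █
    (4,5)@(9, 11): e=[63,81,0] → ·  [on edge]
    (3,6)@(7, 13): e=[45,99,0] → ·  [on edge]
    (2,7)@(5, 15): e=[27,117,0] → ·  [on edge]
    (1,8)@(3, 17): e=[9,135,0] → ·  [on edge]
  covered (14 px):
    · · · · · · · · · · ·
    · · · · · · · · · · ·
    · · · · · █ █ · · · ·
    · · █ █ █ █ · · · · ·
    · · █ █ █ · · · · · ·
    · · █ █ · · · · · · ·
    · █ █ · · · · · · · ·
    · █ · · · · · · · · ·
    · · · · · · · · · · ·
T1:
  2·area = 12  (B↔C swapped to make it positive)
  edge (2, 6)→(14, 7): d=(12,1) right/bottom  bias=-1
  edge (14, 7)→(14, 8): d=(0,1) right/bottom  bias=-1
  edge (14, 8)→(2, 6): d=(-12,-2) top-left  bias=+0
    (4,3)@(9, 7): e=[5,5,2] → █
    (5,3)@(11, 7): e=[3,3,6] → █
    (6,3)@(13, 7): e=[1,1,10] → █
    (7,3)@(15, 7): e=[-1,-1,14] → ·
    (4,4)@(9, 9): e=[29,5,-22] → ·
    (5,4)@(11, 9): e=[27,3,-18] → ·
    (6,4)@(13, 9): e=[25,1,-14] → ·
  covered (3 px):
    · · · · · · · · · · ·
    · · · · · · · · · · ·
    · · · · · · · · · · ·
    · · · · █ █ █ · · · ·
    · · · · · · · · · · ·
    · · · · · · · · · · ·
    · · · · · · · · · · ·
    · · · · · · · · · · ·
    · · · · · · · · · · ·
T2:
  2·area = 140  (B↔C swapped to make it positive)
  edge (8, 2)→(16, 14): d=(8,12) right/bottom  bias=-1
  edge (16, 14)→(3, 12): d=(-13,-2) top-left  bias=+0
  edge (3, 12)→(8, 2): d=(5,-10) top-left  bias=+0
    (3,2)@(7, 5): e=[36,99,5] → █
    (4,2)@(9, 5): e=[12,103,25] → █
    (5,2)@(11, 5): e=[-12,107,45] → ·
    (3,3)@(7, 7): e=[52,73,15] → █
    (5,3)@(11, 7): e=[4,81,55] → █
    (6,3)@(13, 7): e=[-20,85,75] → ·
    (2,4)@(5, 9): e=[92,43,5] → █
    (6,4)@(13, 9): e=[-4,59,85] → ·
    (2,5)@(5, 11): e=[108,17,15] → █
    (6,5)@(13, 11): e=[12,33,95] → █
    (7,5)@(15, 11): e=[-12,37,115] → ·
    (2,6)@(5, 13): e=[124,-9,25] → ·
  covered (17 px):
    · · · · · · · · · · ·
    · · · · · · · · · · ·
    · · · █ █ · · · · · ·
    · · · █ █ █ · · · · ·
    · · █ █ █ █ · · · · ·
    · · █ █ █ █ █ · · · ·
    · · · · · █ █ █ · · ·
    · · · · · · · · · · ·
    · · · · · · · · · · ·
T3:
  2·area = 68
  edge (22, 8)→(16, 18): d=(-6,10) right/bottom  bias=-1
  edge (16, 18)→(20, 0): d=(4,-18) top-left  bias=+0
  edge (20, 0)→(22, 8): d=(2,8) right/bottom  bias=-1
    (9,2)@(19, 5): e=[48,2,18] → █
    (10,2)@(21, 5): e=[28,38,2] → █
    (9,3)@(19, 7): e=[36,10,22] → █
    (9,4)@(19, 9): e=[24,18,26] → █
    (9,5)@(19, 11): e=[12,26,30] → █
    (10,5)@(21, 11): e=[-8,62,14] → ·
    (9,6)@(19, 13): e=[0,34,34] → ·  [on edge]
    (8,7)@(17, 15): e=[8,6,54] → █
    (9,7)@(19, 15): e=[-12,42,38] → ·
    (8,8)@(17, 17): e=[-4,14,58] → ·
  covered (8 px):
    · · · · · · · · · · ·
    · · · · · · · · · · ·
    · · · · · · · · · █ █
    · · · · · · · · · █ █
    · · · · · · · · · █ █
    · · · · · · · · · █ ·
    · · · · · · · · · · ·
    · · · · · · · · █ · ·
    · · · · · · · · · · ·

Final: [33,96,15]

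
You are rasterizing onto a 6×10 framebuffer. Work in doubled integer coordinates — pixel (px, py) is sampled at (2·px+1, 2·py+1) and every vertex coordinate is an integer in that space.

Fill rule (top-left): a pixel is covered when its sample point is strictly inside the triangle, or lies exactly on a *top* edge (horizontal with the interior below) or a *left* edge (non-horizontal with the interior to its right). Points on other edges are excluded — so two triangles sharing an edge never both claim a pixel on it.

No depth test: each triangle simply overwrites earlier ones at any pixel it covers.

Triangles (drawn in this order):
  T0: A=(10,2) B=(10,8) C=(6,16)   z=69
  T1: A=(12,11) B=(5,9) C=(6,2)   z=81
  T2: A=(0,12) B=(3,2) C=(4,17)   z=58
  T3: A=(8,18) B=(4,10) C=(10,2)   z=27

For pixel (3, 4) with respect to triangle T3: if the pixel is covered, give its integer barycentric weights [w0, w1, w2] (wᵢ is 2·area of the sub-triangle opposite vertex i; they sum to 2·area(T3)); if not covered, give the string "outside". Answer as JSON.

T0:
  2·area = 24
  edge (10, 2)→(10, 8): d=(0,6) right/bottom  bias=-1
  edge (10, 8)→(6, 16): d=(-4,8) right/bottom  bias=-1
  edge (6, 16)→(10, 2): d=(4,-14) top-left  bias=+0
    (4,3)@(9, 7): e=[6,12,6] → █
    (5,3)@(11, 7): e=[-6,-4,34] → ·
    (4,4)@(9, 9): e=[6,4,14] → █
    (5,4)@(11, 9): e=[-6,-12,42] → ·
    (4,5)@(9, 11): e=[6,-4,22] → ·
    (3,6)@(7, 13): e=[18,4,2] → █
    (4,6)@(9, 13): e=[6,-12,30] → ·
    (3,7)@(7, 15): e=[18,-4,10] → ·
  covered (3 px):
    · · · · · ·
    · · · · · ·
    · · · · · ·
    · · · · █ ·
    · · · · █ ·
    · · · · · ·
    · · · █ · ·
    · · · · · ·
    · · · · · ·
    · · · · · ·
T1:
  2·area = 51
  edge (12, 11)→(5, 9): d=(-7,-2) top-left  bias=+0
  edge (5, 9)→(6, 2): d=(1,-7) top-left  bias=+0
  edge (6, 2)→(12, 11): d=(6,9) right/bottom  bias=-1
    (3,2)@(7, 5): e=[32,10,9] → █
    (4,2)@(9, 5): e=[36,24,-9] → ·
    (3,3)@(7, 7): e=[18,12,21] → █
    (4,3)@(9, 7): e=[22,26,3] → █
    (5,3)@(11, 7): e=[26,40,-15] → ·
    (2,4)@(5, 9): e=[0,0,51] → █  [on edge]
    (5,4)@(11, 9): e=[12,42,-3] → ·
    (2,5)@(5, 11): e=[-14,2,63] → ·
    (3,5)@(7, 11): e=[-10,16,45] → ·
    (4,5)@(9, 11): e=[-6,30,27] → ·
  covered (6 px):
    · · · · · ·
    · · · · · ·
    · · · █ · ·
    · · · █ █ ·
    · · █ █ █ ·
    · · · · · ·
    · · · · · ·
    · · · · · ·
    · · · · · ·
    · · · · · ·
T2:
  2·area = 55
  edge (0, 12)→(3, 2): d=(3,-10) top-left  bias=+0
  edge (3, 2)→(4, 17): d=(1,15) right/bottom  bias=-1
  edge (4, 17)→(0, 12): d=(-4,-5) top-left  bias=+0
    (1,1)@(3, 3): e=[3,1,51] → █
    (2,1)@(5, 3): e=[23,-29,61] → ·
    (1,2)@(3, 5): e=[9,3,43] → █
    (2,2)@(5, 5): e=[29,-27,53] → ·
    (1,3)@(3, 7): e=[15,5,35] → █
    (2,3)@(5, 7): e=[35,-25,45] → ·
    (0,4)@(1, 9): e=[1,37,17] → █
    (2,4)@(5, 9): e=[41,-23,37] → ·
    (0,5)@(1, 11): e=[7,39,9] → █
    (2,5)@(5, 11): e=[47,-21,29] → ·
    (0,6)@(1, 13): e=[13,41,1] → █
    (2,6)@(5, 13): e=[53,-19,21] → ·
  covered (10 px):
    · · · · · ·
    · █ · · · ·
    · █ · · · ·
    · █ · · · ·
    █ █ · · · ·
    █ █ · · · ·
    █ █ · · · ·
    · █ · · · ·
    · · · · · ·
    · · · · · ·
T3:
  2·area = 80
  edge (8, 18)→(4, 10): d=(-4,-8) top-left  bias=+0
  edge (4, 10)→(10, 2): d=(6,-8) top-left  bias=+0
  edge (10, 2)→(8, 18): d=(-2,16) right/bottom  bias=-1
    (4,2)@(9, 5): e=[60,10,10] → █
    (5,2)@(11, 5): e=[76,26,-22] → ·
    (3,3)@(7, 7): e=[36,6,38] → █
    (5,3)@(11, 7): e=[68,38,-26] → ·
    (2,4)@(5, 9): e=[12,2,66] → █
    (5,4)@(11, 9): e=[60,50,-30] → ·
    (2,5)@(5, 11): e=[4,14,62] → █
    (4,5)@(9, 11): e=[36,46,-2] → ·
    (2,6)@(5, 13): e=[-4,26,58] → ·
    (3,6)@(7, 13): e=[12,42,26] → █
    (4,6)@(9, 13): e=[28,58,-6] → ·
    (3,7)@(7, 15): e=[4,54,22] → █
  covered (10 px):
    · · · · · ·
    · · · · · ·
    · · · · █ ·
    · · · █ █ ·
    · · █ █ █ ·
    · · █ █ · ·
    · · · █ · ·
    · · · █ · ·
    · · · · · ·
    · · · · · ·

Answer: [18,34,28]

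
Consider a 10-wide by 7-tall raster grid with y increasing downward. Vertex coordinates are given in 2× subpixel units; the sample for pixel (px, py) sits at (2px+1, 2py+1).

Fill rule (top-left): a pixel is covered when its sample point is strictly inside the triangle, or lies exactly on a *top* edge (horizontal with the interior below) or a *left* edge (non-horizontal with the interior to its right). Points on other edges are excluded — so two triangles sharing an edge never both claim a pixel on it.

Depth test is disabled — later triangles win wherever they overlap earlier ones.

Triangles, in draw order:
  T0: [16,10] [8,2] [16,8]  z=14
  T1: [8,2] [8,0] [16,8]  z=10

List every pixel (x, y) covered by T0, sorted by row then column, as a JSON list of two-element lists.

T0:
  2·area = 16
  edge (16, 10)→(8, 2): d=(-8,-8) top-left  bias=+0
  edge (8, 2)→(16, 8): d=(8,6) right/bottom  bias=-1
  edge (16, 8)→(16, 10): d=(0,2) right/bottom  bias=-1
    (3,0)@(7, 1): e=[0,-2,18] → ·  [on edge]
    (4,1)@(9, 3): e=[0,2,14] → #  [on edge]
    (5,1)@(11, 3): e=[16,-10,10] → ·
    (4,2)@(9, 5): e=[-16,18,14] → ·
    (5,2)@(11, 5): e=[0,6,10] → #  [on edge]
    (6,2)@(13, 5): e=[16,-6,6] → ·
    (5,3)@(11, 7): e=[-16,22,10] → ·
    (6,3)@(13, 7): e=[0,10,6] → #  [on edge]
    (7,3)@(15, 7): e=[16,-2,2] → ·
    (6,4)@(13, 9): e=[-16,26,6] → ·
    (7,4)@(15, 9): e=[0,14,2] → #  [on edge]
    (8,4)@(17, 9): e=[16,2,-2] → ·
    (8,5)@(17, 11): e=[0,18,-2] → ·  [on edge]
    (9,6)@(19, 13): e=[0,22,-6] → ·  [on edge]
  covered (4 px):
    · · · · · · · · · ·
    · · · · # · · · · ·
    · · · · · # · · · ·
    · · · · · · # · · ·
    · · · · · · · # · ·
    · · · · · · · · · ·
    · · · · · · · · · ·
T1:
  2·area = 16
  edge (8, 2)→(8, 0): d=(0,-2) top-left  bias=+0
  edge (8, 0)→(16, 8): d=(8,8) right/bottom  bias=-1
  edge (16, 8)→(8, 2): d=(-8,-6) top-left  bias=+0
    (4,0)@(9, 1): e=[2,0,14] → ·  [on edge]
    (5,1)@(11, 3): e=[6,0,10] → ·  [on edge]
    (6,2)@(13, 5): e=[10,0,6] → ·  [on edge]
    (7,3)@(15, 7): e=[14,0,2] → ·  [on edge]
    (8,4)@(17, 9): e=[18,0,-2] → ·  [on edge]
    (9,5)@(19, 11): e=[22,0,-6] → ·  [on edge]
  covered (0 px):
    · · · · · · · · · ·
    · · · · · · · · · ·
    · · · · · · · · · ·
    · · · · · · · · · ·
    · · · · · · · · · ·
    · · · · · · · · · ·
    · · · · · · · · · ·

Result: [[4,1],[5,2],[6,3],[7,4]]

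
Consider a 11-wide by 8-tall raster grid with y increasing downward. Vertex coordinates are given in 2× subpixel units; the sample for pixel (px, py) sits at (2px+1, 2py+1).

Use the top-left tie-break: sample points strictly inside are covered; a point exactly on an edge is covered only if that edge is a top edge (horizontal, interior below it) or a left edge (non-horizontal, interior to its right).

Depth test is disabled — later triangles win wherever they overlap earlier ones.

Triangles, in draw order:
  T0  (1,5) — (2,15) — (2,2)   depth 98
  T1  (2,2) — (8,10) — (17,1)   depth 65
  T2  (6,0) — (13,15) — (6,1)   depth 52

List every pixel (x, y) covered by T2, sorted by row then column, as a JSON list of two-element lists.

T0:
  2·area = 13  (B↔C swapped to make it positive)
  edge (1, 5)→(2, 2): d=(1,-3) top-left  bias=+0
  edge (2, 2)→(2, 15): d=(0,13) right/bottom  bias=-1
  edge (2, 15)→(1, 5): d=(-1,-10) top-left  bias=+0
    (0,2)@(1, 5): e=[0,13,0] → #  [on edge]
    (1,2)@(3, 5): e=[6,-13,20] → ·
    (0,3)@(1, 7): e=[2,13,-2] → ·
  covered (1 px):
    · · · · · · · · · · ·
    · · · · · · · · · · ·
    # · · · · · · · · · ·
    · · · · · · · · · · ·
    · · · · · · · · · · ·
    · · · · · · · · · · ·
    · · · · · · · · · · ·
    · · · · · · · · · · ·
T1:
  2·area = 126  (B↔C swapped to make it positive)
  edge (2, 2)→(17, 1): d=(15,-1) top-left  bias=+0
  edge (17, 1)→(8, 10): d=(-9,9) right/bottom  bias=-1
  edge (8, 10)→(2, 2): d=(-6,-8) top-left  bias=+0
    (8,0)@(17, 1): e=[0,0,126] → ·  [on edge]
    (1,1)@(3, 3): e=[16,108,2] → #
    (2,1)@(5, 3): e=[18,90,18] → #
    (3,1)@(7, 3): e=[20,72,34] → #
    (4,1)@(9, 3): e=[22,54,50] → #
    (5,1)@(11, 3): e=[24,36,66] → #
    (6,1)@(13, 3): e=[26,18,82] → #
    (7,1)@(15, 3): e=[28,0,98] → ·  [on edge]
    (1,2)@(3, 5): e=[46,90,-10] → ·
    (2,2)@(5, 5): e=[48,72,6] → #
    (6,2)@(13, 5): e=[56,0,70] → ·  [on edge]
    (2,3)@(5, 7): e=[78,54,-6] → ·
    (5,3)@(11, 7): e=[84,0,42] → ·  [on edge]
    (4,4)@(9, 9): e=[112,0,14] → ·  [on edge]
    (3,5)@(7, 11): e=[140,0,-14] → ·  [on edge]
    (2,6)@(5, 13): e=[168,0,-42] → ·  [on edge]
    (1,7)@(3, 15): e=[196,0,-70] → ·  [on edge]
  covered (12 px):
    · · · · · · · · · · ·
    · # # # # # # · · · ·
    · · # # # # · · · · ·
    · · · # # · · · · · ·
    · · · · · · · · · · ·
    · · · · · · · · · · ·
    · · · · · · · · · · ·
    · · · · · · · · · · ·
T2:
  2·area = 7
  edge (6, 0)→(13, 15): d=(7,15) right/bottom  bias=-1
  edge (13, 15)→(6, 1): d=(-7,-14) top-left  bias=+0
  edge (6, 1)→(6, 0): d=(0,-1) top-left  bias=+0
    (3,1)@(7, 3): e=[6,0,1] → #  [on edge]
    (4,1)@(9, 3): e=[-24,28,3] → ·
    (3,2)@(7, 5): e=[20,-14,1] → ·
    (4,3)@(9, 7): e=[4,0,3] → #  [on edge]
    (5,3)@(11, 7): e=[-26,28,5] → ·
    (4,4)@(9, 9): e=[18,-14,3] → ·
    (5,5)@(11, 11): e=[2,0,5] → #  [on edge]
    (6,5)@(13, 11): e=[-28,28,7] → ·
    (5,6)@(11, 13): e=[16,-14,5] → ·
    (6,7)@(13, 15): e=[0,0,7] → ·  [on edge]
  covered (3 px):
    · · · · · · · · · · ·
    · · · # · · · · · · ·
    · · · · · · · · · · ·
    · · · · # · · · · · ·
    · · · · · · · · · · ·
    · · · · · # · · · · ·
    · · · · · · · · · · ·
    · · · · · · · · · · ·

Final: [[3,1],[4,3],[5,5]]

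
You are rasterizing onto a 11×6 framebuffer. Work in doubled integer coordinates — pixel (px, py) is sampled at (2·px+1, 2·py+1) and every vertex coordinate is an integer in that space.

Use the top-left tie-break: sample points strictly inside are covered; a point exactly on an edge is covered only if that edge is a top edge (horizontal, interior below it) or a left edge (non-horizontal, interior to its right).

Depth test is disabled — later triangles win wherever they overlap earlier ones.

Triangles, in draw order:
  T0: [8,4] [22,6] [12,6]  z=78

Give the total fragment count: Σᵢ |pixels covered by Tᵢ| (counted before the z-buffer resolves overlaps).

T0:
  2·area = 20
  edge (8, 4)→(22, 6): d=(14,2) right/bottom  bias=-1
  edge (22, 6)→(12, 6): d=(-10,0) right/bottom  bias=-1
  edge (12, 6)→(8, 4): d=(-4,-2) top-left  bias=+0
    (0,1)@(1, 3): e=[0,30,-10] → ·  [on edge]
    (5,2)@(11, 5): e=[8,10,2] → █
    (6,2)@(13, 5): e=[4,10,6] → █
    (7,2)@(15, 5): e=[0,10,10] → ·  [on edge]
    (5,3)@(11, 7): e=[36,-10,-6] → ·
    (6,3)@(13, 7): e=[32,-10,-2] → ·
  covered (2 px):
    · · · · · · · · · · ·
    · · · · · · · · · · ·
    · · · · · █ █ · · · ·
    · · · · · · · · · · ·
    · · · · · · · · · · ·
    · · · · · · · · · · ·

Final: 2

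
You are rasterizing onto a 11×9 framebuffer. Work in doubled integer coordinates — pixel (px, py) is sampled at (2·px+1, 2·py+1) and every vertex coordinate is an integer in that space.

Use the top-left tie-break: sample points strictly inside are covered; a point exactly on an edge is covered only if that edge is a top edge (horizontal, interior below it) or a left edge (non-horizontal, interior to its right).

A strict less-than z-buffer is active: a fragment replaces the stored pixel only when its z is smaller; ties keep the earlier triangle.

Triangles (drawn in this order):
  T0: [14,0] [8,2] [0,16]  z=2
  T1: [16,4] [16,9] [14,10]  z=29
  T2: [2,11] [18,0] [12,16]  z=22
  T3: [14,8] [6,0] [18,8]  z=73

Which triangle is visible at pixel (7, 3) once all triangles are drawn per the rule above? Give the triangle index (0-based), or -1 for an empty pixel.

T0:
  2·area = 68  (B↔C swapped to make it positive)
  edge (14, 0)→(0, 16): d=(-14,16) right/bottom  bias=-1
  edge (0, 16)→(8, 2): d=(8,-14) top-left  bias=+0
  edge (8, 2)→(14, 0): d=(6,-2) top-left  bias=+0
    (5,0)@(11, 1): e=[34,34,0] → █  [on edge]
    (6,0)@(13, 1): e=[2,62,4] → █
    (7,0)@(15, 1): e=[-30,90,8] → ·
    (2,1)@(5, 3): e=[102,-34,0] → ·  [on edge]
    (4,1)@(9, 3): e=[38,22,8] → █
    (6,1)@(13, 3): e=[-26,78,16] → ·
    (3,2)@(7, 5): e=[42,10,16] → █
    (5,2)@(11, 5): e=[-22,66,24] → ·
    (3,3)@(7, 7): e=[14,26,28] → █
    (4,3)@(9, 7): e=[-18,54,32] → ·
    (2,4)@(5, 9): e=[18,14,36] → █
    (3,4)@(7, 9): e=[-14,42,40] → ·
  covered (9 px):
    · · · · · █ █ · · · ·
    · · · · █ █ · · · · ·
    · · · █ █ · · · · · ·
    · · · █ · · · · · · ·
    · · █ · · · · · · · ·
    · █ · · · · · · · · ·
    · · · · · · · · · · ·
    · · · · · · · · · · ·
    · · · · · · · · · · ·
T1:
  2·area = 10
  edge (16, 4)→(16, 9): d=(0,5) right/bottom  bias=-1
  edge (16, 9)→(14, 10): d=(-2,1) right/bottom  bias=-1
  edge (14, 10)→(16, 4): d=(2,-6) top-left  bias=+0
    (8,0)@(17, 1): e=[-5,15,0] → ·  [on edge]
    (7,3)@(15, 7): e=[5,5,0] → █  [on edge]
    (8,3)@(17, 7): e=[-5,3,12] → ·
    (7,4)@(15, 9): e=[5,1,4] → █
    (8,4)@(17, 9): e=[-5,-1,16] → ·
    (7,5)@(15, 11): e=[5,-3,8] → ·
    (6,6)@(13, 13): e=[15,-5,0] → ·  [on edge]
  covered (2 px):
    · · · · · · · · · · ·
    · · · · · · · · · · ·
    · · · · · · · · · · ·
    · · · · · · · █ · · ·
    · · · · · · · █ · · ·
    · · · · · · · · · · ·
    · · · · · · · · · · ·
    · · · · · · · · · · ·
    · · · · · · · · · · ·
T2:
  2·area = 190
  edge (2, 11)→(18, 0): d=(16,-11) top-left  bias=+0
  edge (18, 0)→(12, 16): d=(-6,16) right/bottom  bias=-1
  edge (12, 16)→(2, 11): d=(-10,-5) top-left  bias=+0
    (8,0)@(17, 1): e=[5,10,175] → █
    (9,0)@(19, 1): e=[27,-22,185] → ·
    (7,1)@(15, 3): e=[15,30,145] → █
    (8,1)@(17, 3): e=[37,-2,155] → ·
    (5,2)@(11, 5): e=[3,82,105] → █
    (6,2)@(13, 5): e=[25,50,115] → █
    (8,2)@(17, 5): e=[69,-14,135] → ·
    (4,3)@(9, 7): e=[13,102,75] → █
    (8,3)@(17, 7): e=[101,-26,115] → ·
    (2,4)@(5, 9): e=[1,154,35] → █
    (3,4)@(7, 9): e=[23,122,45] → █
    (7,4)@(15, 9): e=[111,-6,85] → ·
  covered (25 px):
    · · · · · · · · █ · ·
    · · · · · · · █ · · ·
    · · · · · █ █ █ · · ·
    · · · · █ █ █ █ · · ·
    · · █ █ █ █ █ · · · ·
    · █ █ █ █ █ █ · · · ·
    · · · █ █ █ █ · · · ·
    · · · · · █ · · · · ·
    · · · · · · · · · · ·
T3:
  2·area = 32
  edge (14, 8)→(6, 0): d=(-8,-8) top-left  bias=+0
  edge (6, 0)→(18, 8): d=(12,8) right/bottom  bias=-1
  edge (18, 8)→(14, 8): d=(-4,0) right/bottom  bias=-1
    (3,0)@(7, 1): e=[0,4,28] → █  [on edge]
    (4,0)@(9, 1): e=[16,-12,28] → ·
    (3,1)@(7, 3): e=[-16,28,20] → ·
    (4,1)@(9, 3): e=[0,12,20] → █  [on edge]
    (5,1)@(11, 3): e=[16,-4,20] → ·
    (4,2)@(9, 5): e=[-16,36,12] → ·
    (5,2)@(11, 5): e=[0,20,12] → █  [on edge]
    (6,2)@(13, 5): e=[16,4,12] → █
    (7,2)@(15, 5): e=[32,-12,12] → ·
    (5,3)@(11, 7): e=[-16,44,4] → ·
    (6,3)@(13, 7): e=[0,28,4] → █  [on edge]
    (7,3)@(15, 7): e=[16,12,4] → █
    (7,4)@(15, 9): e=[0,36,-4] → ·  [on edge]
    (8,5)@(17, 11): e=[0,44,-12] → ·  [on edge]
    (9,6)@(19, 13): e=[0,52,-20] → ·  [on edge]
    (10,7)@(21, 15): e=[0,60,-28] → ·  [on edge]
  covered (6 px):
    · · · █ · · · · · · ·
    · · · · █ · · · · · ·
    · · · · · █ █ · · · ·
    · · · · · · █ █ · · ·
    · · · · · · · · · · ·
    · · · · · · · · · · ·
    · · · · · · · · · · ·
    · · · · · · · · · · ·
    · · · · · · · · · · ·

Z-buffer (winner per pixel, '.' = empty):
  . . . 3 . 0 0 . 2 . .
  . . . . 0 0 . 2 . . .
  . . . 0 0 2 2 2 . . .
  . . . 0 2 2 2 2 . . .
  . . 0 2 2 2 2 1 . . .
  . 0 2 2 2 2 2 . . . .
  . . . 2 2 2 2 . . . .
  . . . . . 2 . . . . .
  . . . . . . . . . . .

Answer: 2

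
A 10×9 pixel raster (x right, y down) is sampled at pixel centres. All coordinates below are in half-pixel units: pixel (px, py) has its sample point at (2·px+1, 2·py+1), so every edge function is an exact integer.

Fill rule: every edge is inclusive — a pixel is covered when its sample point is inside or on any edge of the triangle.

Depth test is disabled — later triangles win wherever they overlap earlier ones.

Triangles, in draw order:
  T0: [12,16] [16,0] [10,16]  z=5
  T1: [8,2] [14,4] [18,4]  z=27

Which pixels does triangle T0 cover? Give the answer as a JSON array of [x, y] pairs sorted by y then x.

T0:
  2·area = 32  (B↔C swapped to make it positive)
  edge (12, 16)→(10, 16): d=(-2,0) inclusive
  edge (10, 16)→(16, 0): d=(6,-16) inclusive
  edge (16, 0)→(12, 16): d=(-4,16) inclusive
    (7,1)@(15, 3): e=[26,2,4] → █
    (8,1)@(17, 3): e=[26,34,-28] → ·
    (7,2)@(15, 5): e=[22,14,-4] → ·
    (6,4)@(13, 9): e=[14,6,12] → █
    (7,4)@(15, 9): e=[14,38,-20] → ·
    (6,5)@(13, 11): e=[10,18,4] → █
    (7,5)@(15, 11): e=[10,50,-28] → ·
    (6,6)@(13, 13): e=[6,30,-4] → ·
    (5,7)@(11, 15): e=[2,10,20] → █
    (6,7)@(13, 15): e=[2,42,-12] → ·
    (5,8)@(11, 17): e=[-2,22,12] → ·
  covered (4 px):
    · · · · · · · · · ·
    · · · · · · · █ · ·
    · · · · · · · · · ·
    · · · · · · · · · ·
    · · · · · · █ · · ·
    · · · · · · █ · · ·
    · · · · · · · · · ·
    · · · · · █ · · · ·
    · · · · · · · · · ·
T1:
  2·area = 8  (B↔C swapped to make it positive)
  edge (8, 2)→(18, 4): d=(10,2) inclusive
  edge (18, 4)→(14, 4): d=(-4,0) inclusive
  edge (14, 4)→(8, 2): d=(-6,-2) inclusive
    (1,0)@(3, 1): e=[0,12,-4] → ·  [on edge]
    (2,0)@(5, 1): e=[-4,12,0] → ·  [on edge]
    (5,1)@(11, 3): e=[4,4,0] → █  [on edge]
    (6,1)@(13, 3): e=[0,4,4] → █  [on edge]
    (7,1)@(15, 3): e=[-4,4,8] → ·
    (5,2)@(11, 5): e=[24,-4,-12] → ·
    (6,2)@(13, 5): e=[20,-4,-8] → ·
    (8,2)@(17, 5): e=[12,-4,0] → ·  [on edge]
  covered (2 px):
    · · · · · · · · · ·
    · · · · · █ █ · · ·
    · · · · · · · · · ·
    · · · · · · · · · ·
    · · · · · · · · · ·
    · · · · · · · · · ·
    · · · · · · · · · ·
    · · · · · · · · · ·
    · · · · · · · · · ·

Result: [[7,1],[6,4],[6,5],[5,7]]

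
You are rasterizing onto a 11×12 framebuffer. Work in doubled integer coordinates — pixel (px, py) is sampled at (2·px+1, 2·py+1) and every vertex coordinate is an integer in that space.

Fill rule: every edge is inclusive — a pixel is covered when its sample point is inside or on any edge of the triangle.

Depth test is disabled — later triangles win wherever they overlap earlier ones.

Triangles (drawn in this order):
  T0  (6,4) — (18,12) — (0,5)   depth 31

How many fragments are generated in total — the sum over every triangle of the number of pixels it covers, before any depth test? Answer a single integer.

T0:
  2·area = 60
  edge (6, 4)→(18, 12): d=(12,8) inclusive
  edge (18, 12)→(0, 5): d=(-18,-7) inclusive
  edge (0, 5)→(6, 4): d=(6,-1) inclusive
    (0,2)@(1, 5): e=[52,7,1] → █
    (1,2)@(3, 5): e=[36,21,3] → █
    (2,2)@(5, 5): e=[20,35,5] → █
    (3,2)@(7, 5): e=[4,49,7] → █
    (4,2)@(9, 5): e=[-12,63,9] → ·
    (0,3)@(1, 7): e=[76,-29,13] → ·
    (1,3)@(3, 7): e=[60,-15,15] → ·
    (2,3)@(5, 7): e=[44,-1,17] → ·
    (3,3)@(7, 7): e=[28,13,19] → █
    (4,3)@(9, 7): e=[12,27,21] → █
    (5,3)@(11, 7): e=[-4,41,23] → ·
    (3,4)@(7, 9): e=[52,-23,31] → ·
  covered (8 px):
    · · · · · · · · · · ·
    · · · · · · · · · · ·
    █ █ █ █ · · · · · · ·
    · · · █ █ · · · · · ·
    · · · · · █ █ · · · ·
    · · · · · · · · · · ·
    · · · · · · · · · · ·
    · · · · · · · · · · ·
    · · · · · · · · · · ·
    · · · · · · · · · · ·
    · · · · · · · · · · ·
    · · · · · · · · · · ·

Final: 8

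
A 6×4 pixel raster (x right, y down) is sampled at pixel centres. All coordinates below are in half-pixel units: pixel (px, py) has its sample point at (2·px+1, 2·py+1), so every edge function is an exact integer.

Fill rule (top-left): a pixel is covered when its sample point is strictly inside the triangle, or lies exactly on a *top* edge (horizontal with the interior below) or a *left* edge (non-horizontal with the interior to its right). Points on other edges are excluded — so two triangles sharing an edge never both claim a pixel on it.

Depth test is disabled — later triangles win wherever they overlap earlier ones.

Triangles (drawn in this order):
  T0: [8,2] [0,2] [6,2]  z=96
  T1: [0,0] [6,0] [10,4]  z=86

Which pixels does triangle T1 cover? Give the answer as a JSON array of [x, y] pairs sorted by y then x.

T0:
  degenerate (2·area = 0) — covers nothing
T1:
  2·area = 24
  edge (0, 0)→(6, 0): d=(6,0) top-left  bias=+0
  edge (6, 0)→(10, 4): d=(4,4) right/bottom  bias=-1
  edge (10, 4)→(0, 0): d=(-10,-4) top-left  bias=+0
    (1,0)@(3, 1): e=[6,16,2] → █
    (2,0)@(5, 1): e=[6,8,10] → █
    (3,0)@(7, 1): e=[6,0,18] → ·  [on edge]
    (1,1)@(3, 3): e=[18,24,-18] → ·
    (2,1)@(5, 3): e=[18,16,-10] → ·
    (4,1)@(9, 3): e=[18,0,6] → ·  [on edge]
    (5,2)@(11, 5): e=[30,0,-6] → ·  [on edge]
  covered (2 px):
    · █ █ · · ·
    · · · · · ·
    · · · · · ·
    · · · · · ·

Final: [[1,0],[2,0]]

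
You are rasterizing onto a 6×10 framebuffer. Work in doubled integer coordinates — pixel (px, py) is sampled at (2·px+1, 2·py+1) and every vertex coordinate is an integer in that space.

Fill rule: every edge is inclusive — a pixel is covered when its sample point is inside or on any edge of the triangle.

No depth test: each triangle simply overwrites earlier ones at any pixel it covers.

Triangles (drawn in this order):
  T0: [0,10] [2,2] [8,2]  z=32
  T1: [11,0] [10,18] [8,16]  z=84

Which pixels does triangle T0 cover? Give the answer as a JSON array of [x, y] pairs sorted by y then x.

T0:
  2·area = 48
  edge (0, 10)→(2, 2): d=(2,-8) inclusive
  edge (2, 2)→(8, 2): d=(6,0) inclusive
  edge (8, 2)→(0, 10): d=(-8,8) inclusive
    (4,0)@(9, 1): e=[54,-6,0] → .  [on edge]
    (1,1)@(3, 3): e=[10,6,32] → X
    (2,1)@(5, 3): e=[26,6,16] → X
    (3,1)@(7, 3): e=[42,6,0] → X  [on edge]
    (4,1)@(9, 3): e=[58,6,-16] → .
    (1,2)@(3, 5): e=[14,18,16] → X
    (2,2)@(5, 5): e=[30,18,0] → X  [on edge]
    (3,2)@(7, 5): e=[46,18,-16] → .
    (0,3)@(1, 7): e=[2,30,16] → X
    (1,3)@(3, 7): e=[18,30,0] → X  [on edge]
    (2,3)@(5, 7): e=[34,30,-16] → .
    (0,4)@(1, 9): e=[6,42,0] → X  [on edge]
  covered (8 px):
    . . . . . .
    . X X X . .
    . X X . . .
    X X . . . .
    X . . . . .
    . . . . . .
    . . . . . .
    . . . . . .
    . . . . . .
    . . . . . .
T1:
  2·area = 38
  edge (11, 0)→(10, 18): d=(-1,18) inclusive
  edge (10, 18)→(8, 16): d=(-2,-2) inclusive
  edge (8, 16)→(11, 0): d=(3,-16) inclusive
    (0,4)@(1, 9): e=[171,0,-133] → .  [on edge]
    (1,5)@(3, 11): e=[133,0,-95] → .  [on edge]
    (4,5)@(9, 11): e=[25,12,1] → X
    (5,5)@(11, 11): e=[-11,16,33] → .
    (2,6)@(5, 13): e=[95,0,-57] → .  [on edge]
    (4,6)@(9, 13): e=[23,8,7] → X
    (5,6)@(11, 13): e=[-13,12,39] → .
    (3,7)@(7, 15): e=[57,0,-19] → .  [on edge]
    (4,7)@(9, 15): e=[21,4,13] → X
    (5,7)@(11, 15): e=[-15,8,45] → .
    (4,8)@(9, 17): e=[19,0,19] → X  [on edge]
    (5,8)@(11, 17): e=[-17,4,51] → .
    (5,9)@(11, 19): e=[-19,0,57] → .  [on edge]
  covered (4 px):
    . . . . . .
    . . . . . .
    . . . . . .
    . . . . . .
    . . . . . .
    . . . . X .
    . . . . X .
    . . . . X .
    . . . . X .
    . . . . . .

Final: [[1,1],[2,1],[3,1],[1,2],[2,2],[0,3],[1,3],[0,4]]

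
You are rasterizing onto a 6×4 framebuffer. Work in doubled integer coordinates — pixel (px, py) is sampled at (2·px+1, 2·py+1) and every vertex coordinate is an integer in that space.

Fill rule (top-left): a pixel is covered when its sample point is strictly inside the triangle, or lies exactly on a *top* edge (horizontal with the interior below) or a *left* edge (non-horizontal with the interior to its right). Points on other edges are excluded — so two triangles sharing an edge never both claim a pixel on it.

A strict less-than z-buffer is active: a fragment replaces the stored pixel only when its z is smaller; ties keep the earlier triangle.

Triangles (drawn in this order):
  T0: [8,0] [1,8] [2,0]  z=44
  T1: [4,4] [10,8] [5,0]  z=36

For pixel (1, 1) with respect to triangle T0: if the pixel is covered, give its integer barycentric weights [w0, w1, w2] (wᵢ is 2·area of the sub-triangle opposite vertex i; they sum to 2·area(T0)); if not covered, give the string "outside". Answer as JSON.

T0:
  2·area = 48
  edge (8, 0)→(1, 8): d=(-7,8) right/bottom  bias=-1
  edge (1, 8)→(2, 0): d=(1,-8) top-left  bias=+0
  edge (2, 0)→(8, 0): d=(6,0) top-left  bias=+0
    (1,0)@(3, 1): e=[33,9,6] → X
    (2,0)@(5, 1): e=[17,25,6] → X
    (3,0)@(7, 1): e=[1,41,6] → X
    (4,0)@(9, 1): e=[-15,57,6] → .
    (1,1)@(3, 3): e=[19,11,18] → X
    (3,1)@(7, 3): e=[-13,43,18] → .
    (1,2)@(3, 5): e=[5,13,30] → X
    (2,2)@(5, 5): e=[-11,29,30] → .
    (1,3)@(3, 7): e=[-9,15,42] → .
  covered (6 px):
    . X X X . .
    . X X . . .
    . X . . . .
    . . . . . .
T1:
  2·area = 28  (B↔C swapped to make it positive)
  edge (4, 4)→(5, 0): d=(1,-4) top-left  bias=+0
  edge (5, 0)→(10, 8): d=(5,8) right/bottom  bias=-1
  edge (10, 8)→(4, 4): d=(-6,-4) top-left  bias=+0
    (2,0)@(5, 1): e=[1,5,22] → X
    (3,0)@(7, 1): e=[9,-11,30] → .
    (2,1)@(5, 3): e=[3,15,10] → X
    (3,1)@(7, 3): e=[11,-1,18] → .
    (2,2)@(5, 5): e=[5,25,-2] → .
    (3,2)@(7, 5): e=[13,9,6] → X
    (4,2)@(9, 5): e=[21,-7,14] → .
    (3,3)@(7, 7): e=[15,19,-6] → .
    (4,3)@(9, 7): e=[23,3,2] → X
    (5,3)@(11, 7): e=[31,-13,10] → .
  covered (4 px):
    . . X . . .
    . . X . . .
    . . . X . .
    . . . . X .

Final: [11,18,19]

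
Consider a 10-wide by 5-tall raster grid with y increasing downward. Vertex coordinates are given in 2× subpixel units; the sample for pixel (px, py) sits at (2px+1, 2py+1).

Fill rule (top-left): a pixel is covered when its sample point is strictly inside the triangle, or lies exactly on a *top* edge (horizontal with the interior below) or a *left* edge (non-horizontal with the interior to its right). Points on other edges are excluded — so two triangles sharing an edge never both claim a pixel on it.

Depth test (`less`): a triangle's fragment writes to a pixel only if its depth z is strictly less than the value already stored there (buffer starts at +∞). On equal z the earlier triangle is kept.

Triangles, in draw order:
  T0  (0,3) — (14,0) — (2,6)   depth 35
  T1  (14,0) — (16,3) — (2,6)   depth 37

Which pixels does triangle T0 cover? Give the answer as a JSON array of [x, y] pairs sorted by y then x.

T0:
  2·area = 48
  edge (0, 3)→(14, 0): d=(14,-3) top-left  bias=+0
  edge (14, 0)→(2, 6): d=(-12,6) right/bottom  bias=-1
  edge (2, 6)→(0, 3): d=(-2,-3) top-left  bias=+0
    (5,0)@(11, 1): e=[5,6,37] → █
    (6,0)@(13, 1): e=[11,-6,43] → ·
    (0,1)@(1, 3): e=[3,42,3] → █
    (1,1)@(3, 3): e=[9,30,9] → █
    (2,1)@(5, 3): e=[15,18,15] → █
    (3,1)@(7, 3): e=[21,6,21] → █
    (4,1)@(9, 3): e=[27,-6,27] → ·
    (5,1)@(11, 3): e=[33,-18,33] → ·
    (0,2)@(1, 5): e=[31,18,-1] → ·
    (1,2)@(3, 5): e=[37,6,5] → █
    (2,2)@(5, 5): e=[43,-6,11] → ·
    (3,2)@(7, 5): e=[49,-18,17] → ·
  covered (6 px):
    · · · · · █ · · · ·
    █ █ █ █ · · · · · ·
    · █ · · · · · · · ·
    · · · · · · · · · ·
    · · · · · · · · · ·
T1:
  2·area = 48
  edge (14, 0)→(16, 3): d=(2,3) right/bottom  bias=-1
  edge (16, 3)→(2, 6): d=(-14,3) right/bottom  bias=-1
  edge (2, 6)→(14, 0): d=(12,-6) top-left  bias=+0
    (6,0)@(13, 1): e=[5,37,6] → █
    (7,0)@(15, 1): e=[-1,31,18] → ·
    (4,1)@(9, 3): e=[21,21,6] → █
    (5,1)@(11, 3): e=[15,15,18] → █
    (7,1)@(15, 3): e=[3,3,42] → █
    (8,1)@(17, 3): e=[-3,-3,54] → ·
    (2,2)@(5, 5): e=[37,5,6] → █
    (3,2)@(7, 5): e=[31,-1,18] → ·
    (4,2)@(9, 5): e=[25,-7,30] → ·
    (5,2)@(11, 5): e=[19,-13,42] → ·
    (6,2)@(13, 5): e=[13,-19,54] → ·
    (7,2)@(15, 5): e=[7,-25,66] → ·
  covered (6 px):
    · · · · · · █ · · ·
    · · · · █ █ █ █ · ·
    · · █ · · · · · · ·
    · · · · · · · · · ·
    · · · · · · · · · ·

Answer: [[5,0],[0,1],[1,1],[2,1],[3,1],[1,2]]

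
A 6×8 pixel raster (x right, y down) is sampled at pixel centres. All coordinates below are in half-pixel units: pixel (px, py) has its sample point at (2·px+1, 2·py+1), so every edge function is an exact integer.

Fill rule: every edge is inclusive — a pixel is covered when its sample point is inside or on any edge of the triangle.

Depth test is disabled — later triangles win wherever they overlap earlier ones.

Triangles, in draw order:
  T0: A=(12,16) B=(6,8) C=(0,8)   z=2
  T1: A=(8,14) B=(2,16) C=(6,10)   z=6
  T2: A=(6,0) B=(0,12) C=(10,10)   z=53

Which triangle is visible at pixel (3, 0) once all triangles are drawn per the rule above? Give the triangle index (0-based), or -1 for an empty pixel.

T0:
  2·area = 48  (B↔C swapped to make it positive)
  edge (12, 16)→(0, 8): d=(-12,-8) inclusive
  edge (0, 8)→(6, 8): d=(6,0) inclusive
  edge (6, 8)→(12, 16): d=(6,8) inclusive
    (1,4)@(3, 9): e=[12,6,30] → █
    (2,4)@(5, 9): e=[28,6,14] → █
    (3,4)@(7, 9): e=[44,6,-2] → ·
    (1,5)@(3, 11): e=[-12,18,42] → ·
    (2,5)@(5, 11): e=[4,18,26] → █
    (3,5)@(7, 11): e=[20,18,10] → █
    (4,5)@(9, 11): e=[36,18,-6] → ·
    (2,6)@(5, 13): e=[-20,30,38] → ·
    (3,6)@(7, 13): e=[-4,30,22] → ·
    (4,6)@(9, 13): e=[12,30,6] → █
    (5,6)@(11, 13): e=[28,30,-10] → ·
    (4,7)@(9, 15): e=[-12,42,18] → ·
  covered (6 px):
    · · · · · ·
    · · · · · ·
    · · · · · ·
    · · · · · ·
    · █ █ · · ·
    · · █ █ · ·
    · · · · █ ·
    · · · · · █
T1:
  2·area = 28
  edge (8, 14)→(2, 16): d=(-6,2) inclusive
  edge (2, 16)→(6, 10): d=(4,-6) inclusive
  edge (6, 10)→(8, 14): d=(2,4) inclusive
    (2,6)@(5, 13): e=[12,6,10] → █
    (3,6)@(7, 13): e=[8,18,2] → █
    (4,6)@(9, 13): e=[4,30,-6] → ·
    (5,6)@(11, 13): e=[0,42,-14] → ·  [on edge]
    (1,7)@(3, 15): e=[4,2,22] → █
    (2,7)@(5, 15): e=[0,14,14] → █  [on edge]
    (3,7)@(7, 15): e=[-4,26,6] → ·
  covered (4 px):
    · · · · · ·
    · · · · · ·
    · · · · · ·
    · · · · · ·
    · · · · · ·
    · · · · · ·
    · · █ █ · ·
    · █ █ · · ·
T2:
  2·area = 108  (B↔C swapped to make it positive)
  edge (6, 0)→(10, 10): d=(4,10) inclusive
  edge (10, 10)→(0, 12): d=(-10,2) inclusive
  edge (0, 12)→(6, 0): d=(6,-12) inclusive
    (2,1)@(5, 3): e=[22,80,6] → █
    (3,1)@(7, 3): e=[2,76,30] → █
    (4,1)@(9, 3): e=[-18,72,54] → ·
    (2,2)@(5, 5): e=[30,60,18] → █
    (4,2)@(9, 5): e=[-10,52,66] → ·
    (1,3)@(3, 7): e=[58,44,6] → █
    (4,3)@(9, 7): e=[-2,32,78] → ·
    (1,4)@(3, 9): e=[66,24,18] → █
    (4,4)@(9, 9): e=[6,12,90] → █
    (5,4)@(11, 9): e=[-14,8,114] → ·
    (0,5)@(1, 11): e=[94,8,6] → █
    (2,5)@(5, 11): e=[54,0,54] → █  [on edge]
  covered (14 px):
    · · · · · ·
    · · █ █ · ·
    · · █ █ · ·
    · █ █ █ · ·
    · █ █ █ █ ·
    █ █ █ · · ·
    · · · · · ·
    · · · · · ·

Z-buffer (winner per pixel, '.' = empty):
  . . . . . .
  . . 2 2 . .
  . . 2 2 . .
  . 2 2 2 . .
  . 2 2 2 2 .
  2 2 2 0 . .
  . . 1 1 0 .
  . 1 1 . . 0

Final: -1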